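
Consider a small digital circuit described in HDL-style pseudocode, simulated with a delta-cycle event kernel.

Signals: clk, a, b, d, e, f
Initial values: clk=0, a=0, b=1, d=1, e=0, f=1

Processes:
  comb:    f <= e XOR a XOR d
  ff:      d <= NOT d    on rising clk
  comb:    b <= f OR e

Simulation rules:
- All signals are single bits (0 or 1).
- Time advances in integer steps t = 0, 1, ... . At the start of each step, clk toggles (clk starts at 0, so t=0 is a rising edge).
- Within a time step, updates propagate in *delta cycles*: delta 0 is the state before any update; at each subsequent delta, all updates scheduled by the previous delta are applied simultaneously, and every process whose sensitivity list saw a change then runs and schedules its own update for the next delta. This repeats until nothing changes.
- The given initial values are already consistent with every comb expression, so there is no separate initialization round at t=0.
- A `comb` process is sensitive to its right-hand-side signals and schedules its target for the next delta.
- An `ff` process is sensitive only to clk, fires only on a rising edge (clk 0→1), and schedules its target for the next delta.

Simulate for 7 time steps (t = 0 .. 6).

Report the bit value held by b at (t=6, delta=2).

t0.Δ0 b=1 a=0 clk=0 e=0 f=1 d=1
t0.Δ1 b=1 a=0 clk=1 e=0 f=1 d=1
t0.Δ2 b=1 a=0 clk=1 e=0 f=1 d=0
t0.Δ3 b=1 a=0 clk=1 e=0 f=0 d=0
t0.Δ4 b=0 a=0 clk=1 e=0 f=0 d=0
t1.Δ0 b=0 a=0 clk=1 e=0 f=0 d=0
t1.Δ1 b=0 a=0 clk=0 e=0 f=0 d=0
t2.Δ0 b=0 a=0 clk=0 e=0 f=0 d=0
t2.Δ1 b=0 a=0 clk=1 e=0 f=0 d=0
t2.Δ2 b=0 a=0 clk=1 e=0 f=0 d=1
t2.Δ3 b=0 a=0 clk=1 e=0 f=1 d=1
t2.Δ4 b=1 a=0 clk=1 e=0 f=1 d=1
t3.Δ0 b=1 a=0 clk=1 e=0 f=1 d=1
t3.Δ1 b=1 a=0 clk=0 e=0 f=1 d=1
t4.Δ0 b=1 a=0 clk=0 e=0 f=1 d=1
t4.Δ1 b=1 a=0 clk=1 e=0 f=1 d=1
t4.Δ2 b=1 a=0 clk=1 e=0 f=1 d=0
t4.Δ3 b=1 a=0 clk=1 e=0 f=0 d=0
t4.Δ4 b=0 a=0 clk=1 e=0 f=0 d=0
t5.Δ0 b=0 a=0 clk=1 e=0 f=0 d=0
t5.Δ1 b=0 a=0 clk=0 e=0 f=0 d=0
t6.Δ0 b=0 a=0 clk=0 e=0 f=0 d=0
t6.Δ1 b=0 a=0 clk=1 e=0 f=0 d=0
t6.Δ2 b=0 a=0 clk=1 e=0 f=0 d=1
t6.Δ3 b=0 a=0 clk=1 e=0 f=1 d=1
t6.Δ4 b=1 a=0 clk=1 e=0 f=1 d=1

0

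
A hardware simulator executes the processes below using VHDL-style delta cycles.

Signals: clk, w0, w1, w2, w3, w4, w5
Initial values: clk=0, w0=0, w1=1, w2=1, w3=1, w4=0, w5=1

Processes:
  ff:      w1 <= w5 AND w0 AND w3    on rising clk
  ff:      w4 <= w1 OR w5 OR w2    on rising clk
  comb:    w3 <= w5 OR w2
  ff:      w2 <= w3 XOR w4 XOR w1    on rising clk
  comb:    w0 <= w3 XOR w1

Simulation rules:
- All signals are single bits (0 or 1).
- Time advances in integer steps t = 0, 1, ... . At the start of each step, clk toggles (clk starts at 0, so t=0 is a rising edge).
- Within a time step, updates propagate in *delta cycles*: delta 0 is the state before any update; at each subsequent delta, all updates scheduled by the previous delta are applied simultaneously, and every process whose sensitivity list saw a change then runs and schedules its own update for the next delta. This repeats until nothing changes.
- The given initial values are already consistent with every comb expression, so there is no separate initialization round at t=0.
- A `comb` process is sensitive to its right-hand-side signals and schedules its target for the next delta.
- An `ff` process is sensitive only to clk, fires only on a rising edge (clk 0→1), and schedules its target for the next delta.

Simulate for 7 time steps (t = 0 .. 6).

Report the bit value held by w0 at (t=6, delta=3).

0

t=0 Δ0: w4=0 w2=1 w0=0 w5=1 w1=1 clk=0 w3=1
  Δ1: clk:0→1
  Δ2: w4:0→1, w2:1→0, w1:1→0
  Δ3: w0:0→1
  (3Δ to stable)
t=1 Δ0: w4=1 w2=0 w0=1 w5=1 w1=0 clk=1 w3=1
  Δ1: clk:1→0
  (1Δ to stable)
t=2 Δ0: w4=1 w2=0 w0=1 w5=1 w1=0 clk=0 w3=1
  Δ1: clk:0→1
  Δ2: w1:0→1
  Δ3: w0:1→0
  (3Δ to stable)
t=3 Δ0: w4=1 w2=0 w0=0 w5=1 w1=1 clk=1 w3=1
  Δ1: clk:1→0
  (1Δ to stable)
t=4 Δ0: w4=1 w2=0 w0=0 w5=1 w1=1 clk=0 w3=1
  Δ1: clk:0→1
  Δ2: w2:0→1, w1:1→0
  Δ3: w0:0→1
  (3Δ to stable)
t=5 Δ0: w4=1 w2=1 w0=1 w5=1 w1=0 clk=1 w3=1
  Δ1: clk:1→0
  (1Δ to stable)
t=6 Δ0: w4=1 w2=1 w0=1 w5=1 w1=0 clk=0 w3=1
  Δ1: clk:0→1
  Δ2: w2:1→0, w1:0→1
  Δ3: w0:1→0
  (3Δ to stable)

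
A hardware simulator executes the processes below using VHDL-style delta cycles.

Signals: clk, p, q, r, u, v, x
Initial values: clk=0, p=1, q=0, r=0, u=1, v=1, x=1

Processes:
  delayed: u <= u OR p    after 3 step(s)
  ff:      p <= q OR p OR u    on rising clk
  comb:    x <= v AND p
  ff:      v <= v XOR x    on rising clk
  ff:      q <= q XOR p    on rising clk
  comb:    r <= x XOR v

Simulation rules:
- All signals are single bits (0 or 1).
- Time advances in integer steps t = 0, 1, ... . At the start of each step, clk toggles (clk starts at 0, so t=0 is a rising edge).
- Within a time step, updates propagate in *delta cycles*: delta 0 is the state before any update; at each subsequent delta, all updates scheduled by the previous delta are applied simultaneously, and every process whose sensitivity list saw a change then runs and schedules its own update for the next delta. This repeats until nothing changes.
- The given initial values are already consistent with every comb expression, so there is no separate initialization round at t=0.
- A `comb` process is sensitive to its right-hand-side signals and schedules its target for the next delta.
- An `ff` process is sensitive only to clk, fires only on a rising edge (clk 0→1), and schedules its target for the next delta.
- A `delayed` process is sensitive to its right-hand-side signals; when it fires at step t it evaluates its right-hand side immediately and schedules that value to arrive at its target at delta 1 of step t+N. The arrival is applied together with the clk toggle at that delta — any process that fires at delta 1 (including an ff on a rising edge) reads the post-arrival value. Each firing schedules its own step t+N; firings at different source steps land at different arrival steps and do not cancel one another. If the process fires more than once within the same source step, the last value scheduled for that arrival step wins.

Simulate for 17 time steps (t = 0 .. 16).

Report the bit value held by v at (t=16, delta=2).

0

[bits: r,v,q,clk,u,p,x]
t=0: Δ0=0100111 Δ1=0101111 Δ2=0011111 Δ3=1011110 Δ4=0011110 | 4Δ
t=1: Δ0=0011110 Δ1=0010110 | 1Δ
t=2: Δ0=0010110 Δ1=0011110 Δ2=0001110 | 2Δ
t=3: Δ0=0001110 Δ1=0000110 | 1Δ
t=4: Δ0=0000110 Δ1=0001110 Δ2=0011110 | 2Δ
t=5: Δ0=0011110 Δ1=0010110 | 1Δ
t=6: Δ0=0010110 Δ1=0011110 Δ2=0001110 | 2Δ
t=7: Δ0=0001110 Δ1=0000110 | 1Δ
t=8: Δ0=0000110 Δ1=0001110 Δ2=0011110 | 2Δ
t=9: Δ0=0011110 Δ1=0010110 | 1Δ
t=10: Δ0=0010110 Δ1=0011110 Δ2=0001110 | 2Δ
t=11: Δ0=0001110 Δ1=0000110 | 1Δ
t=12: Δ0=0000110 Δ1=0001110 Δ2=0011110 | 2Δ
t=13: Δ0=0011110 Δ1=0010110 | 1Δ
t=14: Δ0=0010110 Δ1=0011110 Δ2=0001110 | 2Δ
t=15: Δ0=0001110 Δ1=0000110 | 1Δ
t=16: Δ0=0000110 Δ1=0001110 Δ2=0011110 | 2Δ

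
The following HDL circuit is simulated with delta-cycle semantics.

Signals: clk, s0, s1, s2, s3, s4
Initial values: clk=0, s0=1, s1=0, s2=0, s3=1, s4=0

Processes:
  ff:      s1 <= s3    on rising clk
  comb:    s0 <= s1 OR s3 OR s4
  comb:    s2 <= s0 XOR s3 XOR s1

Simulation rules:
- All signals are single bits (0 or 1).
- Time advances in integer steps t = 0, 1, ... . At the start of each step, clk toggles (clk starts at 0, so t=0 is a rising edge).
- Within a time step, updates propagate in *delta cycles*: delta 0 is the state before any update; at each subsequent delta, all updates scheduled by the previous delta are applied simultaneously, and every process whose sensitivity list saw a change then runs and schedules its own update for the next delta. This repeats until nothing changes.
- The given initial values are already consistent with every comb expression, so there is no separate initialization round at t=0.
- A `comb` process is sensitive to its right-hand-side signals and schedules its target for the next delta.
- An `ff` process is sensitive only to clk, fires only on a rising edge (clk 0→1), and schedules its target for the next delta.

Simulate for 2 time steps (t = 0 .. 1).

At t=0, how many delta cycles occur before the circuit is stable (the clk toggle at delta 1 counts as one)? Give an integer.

3

[bits: s3,s1,clk,s0,s2,s4]
t=0: Δ0=100100 Δ1=101100 Δ2=111100 Δ3=111110 | 3Δ
t=1: Δ0=111110 Δ1=110110 | 1Δ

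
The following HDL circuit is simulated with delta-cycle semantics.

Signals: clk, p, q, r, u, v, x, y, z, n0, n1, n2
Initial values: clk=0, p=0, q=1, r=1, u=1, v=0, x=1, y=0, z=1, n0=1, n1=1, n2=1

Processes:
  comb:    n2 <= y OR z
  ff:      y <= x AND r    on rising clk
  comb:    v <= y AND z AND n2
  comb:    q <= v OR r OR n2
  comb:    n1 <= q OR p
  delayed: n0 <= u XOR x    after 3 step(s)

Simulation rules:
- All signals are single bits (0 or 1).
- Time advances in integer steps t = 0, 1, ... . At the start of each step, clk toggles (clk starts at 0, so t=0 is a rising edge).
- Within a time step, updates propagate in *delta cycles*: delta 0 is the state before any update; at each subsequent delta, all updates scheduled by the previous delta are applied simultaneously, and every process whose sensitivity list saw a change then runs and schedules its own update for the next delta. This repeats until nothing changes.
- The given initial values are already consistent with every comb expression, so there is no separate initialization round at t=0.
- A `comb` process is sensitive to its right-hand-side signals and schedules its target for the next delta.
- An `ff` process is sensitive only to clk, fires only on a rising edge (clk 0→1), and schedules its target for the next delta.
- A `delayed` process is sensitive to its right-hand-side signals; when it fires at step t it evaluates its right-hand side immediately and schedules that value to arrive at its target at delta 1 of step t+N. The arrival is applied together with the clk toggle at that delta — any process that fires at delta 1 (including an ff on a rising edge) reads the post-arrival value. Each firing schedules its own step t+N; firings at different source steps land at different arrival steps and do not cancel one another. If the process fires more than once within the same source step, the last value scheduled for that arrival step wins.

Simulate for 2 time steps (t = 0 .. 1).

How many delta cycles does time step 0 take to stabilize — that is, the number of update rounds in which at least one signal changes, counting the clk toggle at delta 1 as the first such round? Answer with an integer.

t=0 Δ0: n0=1 n1=1 z=1 r=1 x=1 y=0 n2=1 v=0 q=1 clk=0 p=0 u=1
  Δ1: clk:0→1
  Δ2: y:0→1
  Δ3: v:0→1
  (3Δ to stable)
t=1 Δ0: n0=1 n1=1 z=1 r=1 x=1 y=1 n2=1 v=1 q=1 clk=1 p=0 u=1
  Δ1: clk:1→0
  (1Δ to stable)

3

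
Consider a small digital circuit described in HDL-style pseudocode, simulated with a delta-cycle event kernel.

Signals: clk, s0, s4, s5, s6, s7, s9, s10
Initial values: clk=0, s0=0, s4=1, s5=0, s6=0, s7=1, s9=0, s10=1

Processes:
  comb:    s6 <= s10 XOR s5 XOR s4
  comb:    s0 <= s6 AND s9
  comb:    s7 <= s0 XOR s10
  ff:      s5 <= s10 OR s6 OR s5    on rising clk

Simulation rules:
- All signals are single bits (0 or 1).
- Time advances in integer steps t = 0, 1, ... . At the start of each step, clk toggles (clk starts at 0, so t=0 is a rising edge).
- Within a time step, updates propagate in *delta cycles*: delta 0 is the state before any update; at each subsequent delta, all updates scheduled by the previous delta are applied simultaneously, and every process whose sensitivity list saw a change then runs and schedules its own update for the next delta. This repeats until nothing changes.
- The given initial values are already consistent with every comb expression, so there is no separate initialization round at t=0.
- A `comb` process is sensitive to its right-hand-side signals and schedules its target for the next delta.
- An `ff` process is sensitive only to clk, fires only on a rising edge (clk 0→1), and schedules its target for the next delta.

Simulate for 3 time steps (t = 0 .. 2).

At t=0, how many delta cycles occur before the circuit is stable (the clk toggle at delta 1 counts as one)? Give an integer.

t0.Δ0 s4=1 s10=1 s5=0 clk=0 s7=1 s0=0 s9=0 s6=0
t0.Δ1 s4=1 s10=1 s5=0 clk=1 s7=1 s0=0 s9=0 s6=0
t0.Δ2 s4=1 s10=1 s5=1 clk=1 s7=1 s0=0 s9=0 s6=0
t0.Δ3 s4=1 s10=1 s5=1 clk=1 s7=1 s0=0 s9=0 s6=1
t1.Δ0 s4=1 s10=1 s5=1 clk=1 s7=1 s0=0 s9=0 s6=1
t1.Δ1 s4=1 s10=1 s5=1 clk=0 s7=1 s0=0 s9=0 s6=1
t2.Δ0 s4=1 s10=1 s5=1 clk=0 s7=1 s0=0 s9=0 s6=1
t2.Δ1 s4=1 s10=1 s5=1 clk=1 s7=1 s0=0 s9=0 s6=1

3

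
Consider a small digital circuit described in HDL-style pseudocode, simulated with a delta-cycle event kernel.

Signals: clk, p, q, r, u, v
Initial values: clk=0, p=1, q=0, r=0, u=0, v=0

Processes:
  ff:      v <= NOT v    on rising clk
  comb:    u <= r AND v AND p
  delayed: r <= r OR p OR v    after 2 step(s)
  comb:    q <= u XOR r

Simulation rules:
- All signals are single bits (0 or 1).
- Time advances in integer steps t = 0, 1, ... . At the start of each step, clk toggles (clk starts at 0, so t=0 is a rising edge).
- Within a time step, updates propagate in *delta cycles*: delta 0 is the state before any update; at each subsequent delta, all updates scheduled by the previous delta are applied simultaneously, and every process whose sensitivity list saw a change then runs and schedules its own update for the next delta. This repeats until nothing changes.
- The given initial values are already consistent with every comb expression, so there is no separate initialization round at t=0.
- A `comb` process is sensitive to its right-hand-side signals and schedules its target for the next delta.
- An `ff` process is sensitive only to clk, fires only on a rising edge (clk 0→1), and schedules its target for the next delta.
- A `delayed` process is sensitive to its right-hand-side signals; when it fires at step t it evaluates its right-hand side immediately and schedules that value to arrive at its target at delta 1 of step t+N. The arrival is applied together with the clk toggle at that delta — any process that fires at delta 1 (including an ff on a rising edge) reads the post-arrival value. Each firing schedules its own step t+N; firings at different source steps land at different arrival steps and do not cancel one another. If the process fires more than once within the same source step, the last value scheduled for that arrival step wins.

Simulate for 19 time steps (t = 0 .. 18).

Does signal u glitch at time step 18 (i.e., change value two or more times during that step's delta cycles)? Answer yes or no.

t0.Δ0 clk=0 r=0 v=0 p=1 u=0 q=0
t0.Δ1 clk=1 r=0 v=0 p=1 u=0 q=0
t0.Δ2 clk=1 r=0 v=1 p=1 u=0 q=0
t1.Δ0 clk=1 r=0 v=1 p=1 u=0 q=0
t1.Δ1 clk=0 r=0 v=1 p=1 u=0 q=0
t2.Δ0 clk=0 r=0 v=1 p=1 u=0 q=0
t2.Δ1 clk=1 r=1 v=1 p=1 u=0 q=0
t2.Δ2 clk=1 r=1 v=0 p=1 u=1 q=1
t2.Δ3 clk=1 r=1 v=0 p=1 u=0 q=0
t2.Δ4 clk=1 r=1 v=0 p=1 u=0 q=1
t3.Δ0 clk=1 r=1 v=0 p=1 u=0 q=1
t3.Δ1 clk=0 r=1 v=0 p=1 u=0 q=1
t4.Δ0 clk=0 r=1 v=0 p=1 u=0 q=1
t4.Δ1 clk=1 r=1 v=0 p=1 u=0 q=1
t4.Δ2 clk=1 r=1 v=1 p=1 u=0 q=1
t4.Δ3 clk=1 r=1 v=1 p=1 u=1 q=1
t4.Δ4 clk=1 r=1 v=1 p=1 u=1 q=0
t5.Δ0 clk=1 r=1 v=1 p=1 u=1 q=0
t5.Δ1 clk=0 r=1 v=1 p=1 u=1 q=0
t6.Δ0 clk=0 r=1 v=1 p=1 u=1 q=0
t6.Δ1 clk=1 r=1 v=1 p=1 u=1 q=0
t6.Δ2 clk=1 r=1 v=0 p=1 u=1 q=0
t6.Δ3 clk=1 r=1 v=0 p=1 u=0 q=0
t6.Δ4 clk=1 r=1 v=0 p=1 u=0 q=1
t7.Δ0 clk=1 r=1 v=0 p=1 u=0 q=1
t7.Δ1 clk=0 r=1 v=0 p=1 u=0 q=1
t8.Δ0 clk=0 r=1 v=0 p=1 u=0 q=1
t8.Δ1 clk=1 r=1 v=0 p=1 u=0 q=1
t8.Δ2 clk=1 r=1 v=1 p=1 u=0 q=1
t8.Δ3 clk=1 r=1 v=1 p=1 u=1 q=1
t8.Δ4 clk=1 r=1 v=1 p=1 u=1 q=0
t9.Δ0 clk=1 r=1 v=1 p=1 u=1 q=0
t9.Δ1 clk=0 r=1 v=1 p=1 u=1 q=0
t10.Δ0 clk=0 r=1 v=1 p=1 u=1 q=0
t10.Δ1 clk=1 r=1 v=1 p=1 u=1 q=0
t10.Δ2 clk=1 r=1 v=0 p=1 u=1 q=0
t10.Δ3 clk=1 r=1 v=0 p=1 u=0 q=0
t10.Δ4 clk=1 r=1 v=0 p=1 u=0 q=1
t11.Δ0 clk=1 r=1 v=0 p=1 u=0 q=1
t11.Δ1 clk=0 r=1 v=0 p=1 u=0 q=1
t12.Δ0 clk=0 r=1 v=0 p=1 u=0 q=1
t12.Δ1 clk=1 r=1 v=0 p=1 u=0 q=1
t12.Δ2 clk=1 r=1 v=1 p=1 u=0 q=1
t12.Δ3 clk=1 r=1 v=1 p=1 u=1 q=1
t12.Δ4 clk=1 r=1 v=1 p=1 u=1 q=0
t13.Δ0 clk=1 r=1 v=1 p=1 u=1 q=0
t13.Δ1 clk=0 r=1 v=1 p=1 u=1 q=0
t14.Δ0 clk=0 r=1 v=1 p=1 u=1 q=0
t14.Δ1 clk=1 r=1 v=1 p=1 u=1 q=0
t14.Δ2 clk=1 r=1 v=0 p=1 u=1 q=0
t14.Δ3 clk=1 r=1 v=0 p=1 u=0 q=0
t14.Δ4 clk=1 r=1 v=0 p=1 u=0 q=1
t15.Δ0 clk=1 r=1 v=0 p=1 u=0 q=1
t15.Δ1 clk=0 r=1 v=0 p=1 u=0 q=1
t16.Δ0 clk=0 r=1 v=0 p=1 u=0 q=1
t16.Δ1 clk=1 r=1 v=0 p=1 u=0 q=1
t16.Δ2 clk=1 r=1 v=1 p=1 u=0 q=1
t16.Δ3 clk=1 r=1 v=1 p=1 u=1 q=1
t16.Δ4 clk=1 r=1 v=1 p=1 u=1 q=0
t17.Δ0 clk=1 r=1 v=1 p=1 u=1 q=0
t17.Δ1 clk=0 r=1 v=1 p=1 u=1 q=0
t18.Δ0 clk=0 r=1 v=1 p=1 u=1 q=0
t18.Δ1 clk=1 r=1 v=1 p=1 u=1 q=0
t18.Δ2 clk=1 r=1 v=0 p=1 u=1 q=0
t18.Δ3 clk=1 r=1 v=0 p=1 u=0 q=0
t18.Δ4 clk=1 r=1 v=0 p=1 u=0 q=1

no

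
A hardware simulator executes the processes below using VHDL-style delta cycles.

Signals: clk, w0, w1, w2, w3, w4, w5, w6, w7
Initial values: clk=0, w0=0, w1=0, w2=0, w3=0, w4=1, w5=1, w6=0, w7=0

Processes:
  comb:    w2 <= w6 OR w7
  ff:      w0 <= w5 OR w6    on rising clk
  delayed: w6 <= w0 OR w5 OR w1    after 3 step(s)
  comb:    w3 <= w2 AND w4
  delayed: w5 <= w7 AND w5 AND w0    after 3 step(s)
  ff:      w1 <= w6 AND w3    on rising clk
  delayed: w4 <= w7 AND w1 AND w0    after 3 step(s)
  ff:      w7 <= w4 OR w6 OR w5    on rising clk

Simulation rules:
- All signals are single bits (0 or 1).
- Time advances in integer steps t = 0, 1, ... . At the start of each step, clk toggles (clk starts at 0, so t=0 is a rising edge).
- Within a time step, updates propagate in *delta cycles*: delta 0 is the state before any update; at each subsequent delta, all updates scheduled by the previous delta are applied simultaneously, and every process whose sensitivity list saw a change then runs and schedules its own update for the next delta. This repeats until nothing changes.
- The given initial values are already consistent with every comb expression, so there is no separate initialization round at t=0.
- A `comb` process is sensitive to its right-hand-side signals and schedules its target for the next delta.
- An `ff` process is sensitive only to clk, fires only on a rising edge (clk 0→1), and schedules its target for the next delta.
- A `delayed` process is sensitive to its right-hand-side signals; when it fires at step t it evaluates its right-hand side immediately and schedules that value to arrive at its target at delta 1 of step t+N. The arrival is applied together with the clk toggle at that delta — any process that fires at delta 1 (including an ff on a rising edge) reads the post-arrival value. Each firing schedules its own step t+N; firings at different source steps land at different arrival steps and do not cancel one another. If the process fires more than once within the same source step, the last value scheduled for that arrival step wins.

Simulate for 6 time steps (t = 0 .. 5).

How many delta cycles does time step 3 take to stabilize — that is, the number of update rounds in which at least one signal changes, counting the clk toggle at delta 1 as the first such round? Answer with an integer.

2

[bits: w5,w3,w1,w2,w4,w7,w0,w6,clk]
t=0: Δ0=100010000 Δ1=100010001 Δ2=100011101 Δ3=100111101 Δ4=110111101 | 4Δ
t=1: Δ0=110111101 Δ1=110111100 | 1Δ
t=2: Δ0=110111100 Δ1=110111101 | 1Δ
t=3: Δ0=110111101 Δ1=110101110 Δ2=100101110 | 2Δ
t=4: Δ0=100101110 Δ1=100101111 | 1Δ
t=5: Δ0=100101111 Δ1=100101110 | 1Δ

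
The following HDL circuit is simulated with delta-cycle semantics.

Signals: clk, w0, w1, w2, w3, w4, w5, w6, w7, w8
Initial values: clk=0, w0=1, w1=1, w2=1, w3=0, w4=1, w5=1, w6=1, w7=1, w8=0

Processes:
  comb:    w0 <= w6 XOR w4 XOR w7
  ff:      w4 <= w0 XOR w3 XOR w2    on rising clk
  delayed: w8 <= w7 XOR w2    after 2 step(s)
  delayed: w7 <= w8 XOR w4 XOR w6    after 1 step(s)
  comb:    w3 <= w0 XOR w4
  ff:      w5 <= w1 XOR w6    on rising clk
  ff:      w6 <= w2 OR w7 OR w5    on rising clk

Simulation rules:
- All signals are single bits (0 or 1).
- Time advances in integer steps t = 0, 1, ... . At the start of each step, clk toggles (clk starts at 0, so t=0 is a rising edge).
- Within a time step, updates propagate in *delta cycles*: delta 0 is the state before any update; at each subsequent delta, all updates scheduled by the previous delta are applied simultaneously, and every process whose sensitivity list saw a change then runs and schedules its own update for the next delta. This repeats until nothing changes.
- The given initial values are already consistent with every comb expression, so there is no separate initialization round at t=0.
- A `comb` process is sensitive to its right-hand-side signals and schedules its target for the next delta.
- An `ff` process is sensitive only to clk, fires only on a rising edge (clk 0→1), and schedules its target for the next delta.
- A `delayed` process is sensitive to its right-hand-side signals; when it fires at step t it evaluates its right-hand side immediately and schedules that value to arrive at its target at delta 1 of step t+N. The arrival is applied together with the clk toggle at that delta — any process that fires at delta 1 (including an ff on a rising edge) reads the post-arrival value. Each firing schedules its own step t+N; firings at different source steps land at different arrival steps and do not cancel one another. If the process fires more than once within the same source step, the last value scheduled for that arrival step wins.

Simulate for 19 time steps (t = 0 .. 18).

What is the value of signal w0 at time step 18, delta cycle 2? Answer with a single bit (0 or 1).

[bits: w7,w0,w2,w8,w5,w4,w6,clk,w1,w3]
t=0: Δ0=1110111010 Δ1=1110111110 Δ2=1110001110 Δ3=1010001111 Δ4=1010001110 | 4Δ
t=1: Δ0=1010001110 Δ1=1010001010 | 1Δ
t=2: Δ0=1010001010 Δ1=1010001110 Δ2=1010011110 Δ3=1110011111 Δ4=1110011110 | 4Δ
t=3: Δ0=1110011110 Δ1=0110011010 Δ2=0010011010 Δ3=0010011011 | 3Δ
t=4: Δ0=0010011011 Δ1=0010011111 Δ2=0010001111 Δ3=0110001110 Δ4=0110001111 | 4Δ
t=5: Δ0=0110001111 Δ1=1111001011 Δ2=1011001011 Δ3=1011001010 | 3Δ
t=6: Δ0=1011001010 Δ1=0011001110 Δ2=0111011110 Δ3=0011011110 Δ4=0011011111 | 4Δ
t=7: Δ0=0011011111 Δ1=1010011011 Δ2=1110011011 Δ3=1110011010 | 3Δ
t=8: Δ0=1110011010 Δ1=0111011110 Δ2=0011001110 Δ3=0111001110 Δ4=0111001111 | 4Δ
t=9: Δ0=0111001111 Δ1=0110001011 | 1Δ
t=10: Δ0=0110001011 Δ1=1111001111 Δ2=1011011111 Δ3=1111011111 Δ4=1111011110 | 4Δ
t=11: Δ0=1111011110 Δ1=1111011010 | 1Δ
t=12: Δ0=1111011010 Δ1=1110011110 Δ2=1110001110 Δ3=1010001111 Δ4=1010001110 | 4Δ
t=13: Δ0=1010001110 Δ1=1010001010 | 1Δ
t=14: Δ0=1010001010 Δ1=1010001110 Δ2=1010011110 Δ3=1110011111 Δ4=1110011110 | 4Δ
t=15: Δ0=1110011110 Δ1=0110011010 Δ2=0010011010 Δ3=0010011011 | 3Δ
t=16: Δ0=0010011011 Δ1=0010011111 Δ2=0010001111 Δ3=0110001110 Δ4=0110001111 | 4Δ
t=17: Δ0=0110001111 Δ1=1111001011 Δ2=1011001011 Δ3=1011001010 | 3Δ
t=18: Δ0=1011001010 Δ1=0011001110 Δ2=0111011110 Δ3=0011011110 Δ4=0011011111 | 4Δ

1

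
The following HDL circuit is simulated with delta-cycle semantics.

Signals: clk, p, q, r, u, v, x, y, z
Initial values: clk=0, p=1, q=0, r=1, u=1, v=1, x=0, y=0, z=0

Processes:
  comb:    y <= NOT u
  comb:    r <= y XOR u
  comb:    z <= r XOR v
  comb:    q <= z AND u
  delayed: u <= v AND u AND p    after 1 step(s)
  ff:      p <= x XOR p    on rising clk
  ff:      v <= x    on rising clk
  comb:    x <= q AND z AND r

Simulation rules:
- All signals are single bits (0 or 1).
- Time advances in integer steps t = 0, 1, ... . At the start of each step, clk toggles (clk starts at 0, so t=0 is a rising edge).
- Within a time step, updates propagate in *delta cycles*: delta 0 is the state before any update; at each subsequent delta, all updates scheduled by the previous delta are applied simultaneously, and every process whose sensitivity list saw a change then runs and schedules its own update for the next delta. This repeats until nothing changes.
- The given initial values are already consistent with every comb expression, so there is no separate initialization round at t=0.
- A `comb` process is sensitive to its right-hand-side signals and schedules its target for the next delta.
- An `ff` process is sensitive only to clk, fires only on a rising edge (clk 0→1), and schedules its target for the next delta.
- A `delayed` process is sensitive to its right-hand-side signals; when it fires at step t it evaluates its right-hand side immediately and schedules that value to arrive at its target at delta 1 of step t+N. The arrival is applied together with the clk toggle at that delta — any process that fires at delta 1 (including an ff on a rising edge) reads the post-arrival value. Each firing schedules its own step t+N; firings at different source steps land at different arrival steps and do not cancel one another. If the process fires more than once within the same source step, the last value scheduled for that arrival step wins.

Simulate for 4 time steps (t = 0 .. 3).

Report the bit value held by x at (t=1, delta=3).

0

t0.Δ0 clk=0 x=0 z=0 r=1 v=1 y=0 q=0 u=1 p=1
t0.Δ1 clk=1 x=0 z=0 r=1 v=1 y=0 q=0 u=1 p=1
t0.Δ2 clk=1 x=0 z=0 r=1 v=0 y=0 q=0 u=1 p=1
t0.Δ3 clk=1 x=0 z=1 r=1 v=0 y=0 q=0 u=1 p=1
t0.Δ4 clk=1 x=0 z=1 r=1 v=0 y=0 q=1 u=1 p=1
t0.Δ5 clk=1 x=1 z=1 r=1 v=0 y=0 q=1 u=1 p=1
t1.Δ0 clk=1 x=1 z=1 r=1 v=0 y=0 q=1 u=1 p=1
t1.Δ1 clk=0 x=1 z=1 r=1 v=0 y=0 q=1 u=0 p=1
t1.Δ2 clk=0 x=1 z=1 r=0 v=0 y=1 q=0 u=0 p=1
t1.Δ3 clk=0 x=0 z=0 r=1 v=0 y=1 q=0 u=0 p=1
t1.Δ4 clk=0 x=0 z=1 r=1 v=0 y=1 q=0 u=0 p=1
t2.Δ0 clk=0 x=0 z=1 r=1 v=0 y=1 q=0 u=0 p=1
t2.Δ1 clk=1 x=0 z=1 r=1 v=0 y=1 q=0 u=0 p=1
t3.Δ0 clk=1 x=0 z=1 r=1 v=0 y=1 q=0 u=0 p=1
t3.Δ1 clk=0 x=0 z=1 r=1 v=0 y=1 q=0 u=0 p=1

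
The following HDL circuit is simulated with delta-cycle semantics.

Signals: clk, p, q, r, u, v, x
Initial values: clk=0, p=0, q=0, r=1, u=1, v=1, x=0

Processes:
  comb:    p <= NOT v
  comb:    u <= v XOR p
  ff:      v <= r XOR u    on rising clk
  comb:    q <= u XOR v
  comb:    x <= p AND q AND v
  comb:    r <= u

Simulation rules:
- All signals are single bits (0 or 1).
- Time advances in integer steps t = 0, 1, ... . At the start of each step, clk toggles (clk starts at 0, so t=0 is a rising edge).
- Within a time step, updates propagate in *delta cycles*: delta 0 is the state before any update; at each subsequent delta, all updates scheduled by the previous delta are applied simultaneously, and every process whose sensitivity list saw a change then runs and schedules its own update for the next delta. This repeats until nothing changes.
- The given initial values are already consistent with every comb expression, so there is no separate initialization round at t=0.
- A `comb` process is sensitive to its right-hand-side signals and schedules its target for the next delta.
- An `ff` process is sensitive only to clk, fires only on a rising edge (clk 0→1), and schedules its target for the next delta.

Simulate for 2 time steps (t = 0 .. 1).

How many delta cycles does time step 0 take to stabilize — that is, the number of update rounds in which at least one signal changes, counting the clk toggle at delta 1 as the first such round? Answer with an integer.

5

t=0 Δ0: q=0 r=1 clk=0 x=0 u=1 v=1 p=0
  Δ1: clk:0→1
  Δ2: v:1→0
  Δ3: q:0→1, u:1→0, p:0→1
  Δ4: q:1→0, r:1→0, u:0→1
  Δ5: q:0→1, r:0→1
  (5Δ to stable)
t=1 Δ0: q=1 r=1 clk=1 x=0 u=1 v=0 p=1
  Δ1: clk:1→0
  (1Δ to stable)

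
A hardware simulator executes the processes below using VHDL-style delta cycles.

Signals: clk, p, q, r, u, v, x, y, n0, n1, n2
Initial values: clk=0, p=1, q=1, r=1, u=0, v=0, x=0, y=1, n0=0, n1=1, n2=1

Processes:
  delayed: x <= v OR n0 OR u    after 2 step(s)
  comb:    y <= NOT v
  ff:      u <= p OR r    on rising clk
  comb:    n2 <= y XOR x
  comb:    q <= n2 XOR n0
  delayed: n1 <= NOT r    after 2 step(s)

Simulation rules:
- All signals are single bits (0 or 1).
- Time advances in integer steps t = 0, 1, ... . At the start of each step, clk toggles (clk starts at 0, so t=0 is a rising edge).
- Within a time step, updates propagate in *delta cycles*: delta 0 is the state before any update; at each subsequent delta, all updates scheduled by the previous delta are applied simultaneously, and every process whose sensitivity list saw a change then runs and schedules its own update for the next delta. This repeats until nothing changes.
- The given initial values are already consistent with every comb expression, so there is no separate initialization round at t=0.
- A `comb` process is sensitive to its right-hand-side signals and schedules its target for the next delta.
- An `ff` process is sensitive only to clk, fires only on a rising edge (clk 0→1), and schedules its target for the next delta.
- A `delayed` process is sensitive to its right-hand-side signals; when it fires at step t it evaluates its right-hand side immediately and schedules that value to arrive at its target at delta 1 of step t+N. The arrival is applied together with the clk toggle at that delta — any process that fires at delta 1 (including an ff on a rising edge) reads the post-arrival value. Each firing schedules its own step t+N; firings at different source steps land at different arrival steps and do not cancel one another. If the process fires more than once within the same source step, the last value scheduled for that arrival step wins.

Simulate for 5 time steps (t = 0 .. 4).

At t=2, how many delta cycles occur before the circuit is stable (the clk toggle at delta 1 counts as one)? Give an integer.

3

t=0 Δ0: y=1 p=1 n0=0 clk=0 n2=1 x=0 n1=1 v=0 r=1 u=0 q=1
  Δ1: clk:0→1
  Δ2: u:0→1
  (2Δ to stable)
t=1 Δ0: y=1 p=1 n0=0 clk=1 n2=1 x=0 n1=1 v=0 r=1 u=1 q=1
  Δ1: clk:1→0
  (1Δ to stable)
t=2 Δ0: y=1 p=1 n0=0 clk=0 n2=1 x=0 n1=1 v=0 r=1 u=1 q=1
  Δ1: clk:0→1, x:0→1
  Δ2: n2:1→0
  Δ3: q:1→0
  (3Δ to stable)
t=3 Δ0: y=1 p=1 n0=0 clk=1 n2=0 x=1 n1=1 v=0 r=1 u=1 q=0
  Δ1: clk:1→0
  (1Δ to stable)
t=4 Δ0: y=1 p=1 n0=0 clk=0 n2=0 x=1 n1=1 v=0 r=1 u=1 q=0
  Δ1: clk:0→1
  (1Δ to stable)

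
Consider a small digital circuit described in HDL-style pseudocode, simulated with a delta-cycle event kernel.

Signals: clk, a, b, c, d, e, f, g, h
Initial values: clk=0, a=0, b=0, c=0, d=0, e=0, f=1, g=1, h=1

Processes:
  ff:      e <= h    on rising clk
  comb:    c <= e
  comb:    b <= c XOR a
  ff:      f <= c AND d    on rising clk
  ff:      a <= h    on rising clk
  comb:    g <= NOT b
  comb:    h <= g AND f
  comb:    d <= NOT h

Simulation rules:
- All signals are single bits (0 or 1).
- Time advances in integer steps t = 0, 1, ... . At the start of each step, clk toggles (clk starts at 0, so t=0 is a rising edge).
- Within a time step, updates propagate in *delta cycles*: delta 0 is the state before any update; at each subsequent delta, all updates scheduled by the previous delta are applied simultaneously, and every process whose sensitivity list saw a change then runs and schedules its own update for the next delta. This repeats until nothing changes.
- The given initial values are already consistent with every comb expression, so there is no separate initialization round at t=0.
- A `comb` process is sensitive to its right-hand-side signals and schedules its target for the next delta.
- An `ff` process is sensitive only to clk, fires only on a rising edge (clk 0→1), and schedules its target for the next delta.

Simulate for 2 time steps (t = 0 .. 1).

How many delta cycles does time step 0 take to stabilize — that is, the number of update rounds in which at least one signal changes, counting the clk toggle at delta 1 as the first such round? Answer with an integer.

t0.Δ0 e=0 h=1 c=0 b=0 d=0 f=1 g=1 clk=0 a=0
t0.Δ1 e=0 h=1 c=0 b=0 d=0 f=1 g=1 clk=1 a=0
t0.Δ2 e=1 h=1 c=0 b=0 d=0 f=0 g=1 clk=1 a=1
t0.Δ3 e=1 h=0 c=1 b=1 d=0 f=0 g=1 clk=1 a=1
t0.Δ4 e=1 h=0 c=1 b=0 d=1 f=0 g=0 clk=1 a=1
t0.Δ5 e=1 h=0 c=1 b=0 d=1 f=0 g=1 clk=1 a=1
t1.Δ0 e=1 h=0 c=1 b=0 d=1 f=0 g=1 clk=1 a=1
t1.Δ1 e=1 h=0 c=1 b=0 d=1 f=0 g=1 clk=0 a=1

5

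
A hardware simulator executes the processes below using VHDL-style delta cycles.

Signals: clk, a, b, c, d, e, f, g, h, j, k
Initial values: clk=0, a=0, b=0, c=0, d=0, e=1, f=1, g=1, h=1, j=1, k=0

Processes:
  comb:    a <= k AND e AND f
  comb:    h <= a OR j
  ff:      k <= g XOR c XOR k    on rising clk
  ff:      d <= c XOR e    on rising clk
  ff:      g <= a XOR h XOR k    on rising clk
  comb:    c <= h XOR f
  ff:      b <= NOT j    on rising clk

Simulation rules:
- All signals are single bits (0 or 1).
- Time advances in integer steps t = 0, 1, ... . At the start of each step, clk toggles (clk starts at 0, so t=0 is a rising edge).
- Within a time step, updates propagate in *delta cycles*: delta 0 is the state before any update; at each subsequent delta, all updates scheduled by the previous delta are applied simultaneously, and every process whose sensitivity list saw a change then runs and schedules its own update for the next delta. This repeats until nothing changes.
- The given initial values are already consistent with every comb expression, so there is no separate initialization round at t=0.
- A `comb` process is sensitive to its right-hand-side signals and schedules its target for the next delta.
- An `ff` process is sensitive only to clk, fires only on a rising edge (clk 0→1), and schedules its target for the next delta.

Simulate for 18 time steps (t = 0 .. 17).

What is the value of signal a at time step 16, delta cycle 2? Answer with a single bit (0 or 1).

t=0 Δ0: j=1 d=0 g=1 h=1 c=0 b=0 f=1 a=0 k=0 e=1 clk=0
  Δ1: clk:0→1
  Δ2: d:0→1, k:0→1
  Δ3: a:0→1
  (3Δ to stable)
t=1 Δ0: j=1 d=1 g=1 h=1 c=0 b=0 f=1 a=1 k=1 e=1 clk=1
  Δ1: clk:1→0
  (1Δ to stable)
t=2 Δ0: j=1 d=1 g=1 h=1 c=0 b=0 f=1 a=1 k=1 e=1 clk=0
  Δ1: clk:0→1
  Δ2: k:1→0
  Δ3: a:1→0
  (3Δ to stable)
t=3 Δ0: j=1 d=1 g=1 h=1 c=0 b=0 f=1 a=0 k=0 e=1 clk=1
  Δ1: clk:1→0
  (1Δ to stable)
t=4 Δ0: j=1 d=1 g=1 h=1 c=0 b=0 f=1 a=0 k=0 e=1 clk=0
  Δ1: clk:0→1
  Δ2: k:0→1
  Δ3: a:0→1
  (3Δ to stable)
t=5 Δ0: j=1 d=1 g=1 h=1 c=0 b=0 f=1 a=1 k=1 e=1 clk=1
  Δ1: clk:1→0
  (1Δ to stable)
t=6 Δ0: j=1 d=1 g=1 h=1 c=0 b=0 f=1 a=1 k=1 e=1 clk=0
  Δ1: clk:0→1
  Δ2: k:1→0
  Δ3: a:1→0
  (3Δ to stable)
t=7 Δ0: j=1 d=1 g=1 h=1 c=0 b=0 f=1 a=0 k=0 e=1 clk=1
  Δ1: clk:1→0
  (1Δ to stable)
t=8 Δ0: j=1 d=1 g=1 h=1 c=0 b=0 f=1 a=0 k=0 e=1 clk=0
  Δ1: clk:0→1
  Δ2: k:0→1
  Δ3: a:0→1
  (3Δ to stable)
t=9 Δ0: j=1 d=1 g=1 h=1 c=0 b=0 f=1 a=1 k=1 e=1 clk=1
  Δ1: clk:1→0
  (1Δ to stable)
t=10 Δ0: j=1 d=1 g=1 h=1 c=0 b=0 f=1 a=1 k=1 e=1 clk=0
  Δ1: clk:0→1
  Δ2: k:1→0
  Δ3: a:1→0
  (3Δ to stable)
t=11 Δ0: j=1 d=1 g=1 h=1 c=0 b=0 f=1 a=0 k=0 e=1 clk=1
  Δ1: clk:1→0
  (1Δ to stable)
t=12 Δ0: j=1 d=1 g=1 h=1 c=0 b=0 f=1 a=0 k=0 e=1 clk=0
  Δ1: clk:0→1
  Δ2: k:0→1
  Δ3: a:0→1
  (3Δ to stable)
t=13 Δ0: j=1 d=1 g=1 h=1 c=0 b=0 f=1 a=1 k=1 e=1 clk=1
  Δ1: clk:1→0
  (1Δ to stable)
t=14 Δ0: j=1 d=1 g=1 h=1 c=0 b=0 f=1 a=1 k=1 e=1 clk=0
  Δ1: clk:0→1
  Δ2: k:1→0
  Δ3: a:1→0
  (3Δ to stable)
t=15 Δ0: j=1 d=1 g=1 h=1 c=0 b=0 f=1 a=0 k=0 e=1 clk=1
  Δ1: clk:1→0
  (1Δ to stable)
t=16 Δ0: j=1 d=1 g=1 h=1 c=0 b=0 f=1 a=0 k=0 e=1 clk=0
  Δ1: clk:0→1
  Δ2: k:0→1
  Δ3: a:0→1
  (3Δ to stable)
t=17 Δ0: j=1 d=1 g=1 h=1 c=0 b=0 f=1 a=1 k=1 e=1 clk=1
  Δ1: clk:1→0
  (1Δ to stable)

0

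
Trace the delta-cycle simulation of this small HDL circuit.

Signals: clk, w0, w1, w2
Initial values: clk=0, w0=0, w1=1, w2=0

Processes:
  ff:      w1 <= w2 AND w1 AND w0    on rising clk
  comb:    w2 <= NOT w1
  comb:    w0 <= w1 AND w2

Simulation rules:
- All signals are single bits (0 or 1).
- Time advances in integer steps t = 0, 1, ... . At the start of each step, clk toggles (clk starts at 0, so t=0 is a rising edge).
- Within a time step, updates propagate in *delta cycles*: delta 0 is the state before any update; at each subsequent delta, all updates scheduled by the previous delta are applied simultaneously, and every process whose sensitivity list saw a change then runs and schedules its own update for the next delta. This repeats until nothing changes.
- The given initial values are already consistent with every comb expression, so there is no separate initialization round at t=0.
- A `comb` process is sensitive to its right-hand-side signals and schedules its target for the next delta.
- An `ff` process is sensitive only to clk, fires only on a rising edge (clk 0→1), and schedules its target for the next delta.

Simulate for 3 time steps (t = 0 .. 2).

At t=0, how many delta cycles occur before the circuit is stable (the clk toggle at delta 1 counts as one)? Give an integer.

[bits: w2,clk,w0,w1]
t=0: Δ0=0001 Δ1=0101 Δ2=0100 Δ3=1100 | 3Δ
t=1: Δ0=1100 Δ1=1000 | 1Δ
t=2: Δ0=1000 Δ1=1100 | 1Δ

3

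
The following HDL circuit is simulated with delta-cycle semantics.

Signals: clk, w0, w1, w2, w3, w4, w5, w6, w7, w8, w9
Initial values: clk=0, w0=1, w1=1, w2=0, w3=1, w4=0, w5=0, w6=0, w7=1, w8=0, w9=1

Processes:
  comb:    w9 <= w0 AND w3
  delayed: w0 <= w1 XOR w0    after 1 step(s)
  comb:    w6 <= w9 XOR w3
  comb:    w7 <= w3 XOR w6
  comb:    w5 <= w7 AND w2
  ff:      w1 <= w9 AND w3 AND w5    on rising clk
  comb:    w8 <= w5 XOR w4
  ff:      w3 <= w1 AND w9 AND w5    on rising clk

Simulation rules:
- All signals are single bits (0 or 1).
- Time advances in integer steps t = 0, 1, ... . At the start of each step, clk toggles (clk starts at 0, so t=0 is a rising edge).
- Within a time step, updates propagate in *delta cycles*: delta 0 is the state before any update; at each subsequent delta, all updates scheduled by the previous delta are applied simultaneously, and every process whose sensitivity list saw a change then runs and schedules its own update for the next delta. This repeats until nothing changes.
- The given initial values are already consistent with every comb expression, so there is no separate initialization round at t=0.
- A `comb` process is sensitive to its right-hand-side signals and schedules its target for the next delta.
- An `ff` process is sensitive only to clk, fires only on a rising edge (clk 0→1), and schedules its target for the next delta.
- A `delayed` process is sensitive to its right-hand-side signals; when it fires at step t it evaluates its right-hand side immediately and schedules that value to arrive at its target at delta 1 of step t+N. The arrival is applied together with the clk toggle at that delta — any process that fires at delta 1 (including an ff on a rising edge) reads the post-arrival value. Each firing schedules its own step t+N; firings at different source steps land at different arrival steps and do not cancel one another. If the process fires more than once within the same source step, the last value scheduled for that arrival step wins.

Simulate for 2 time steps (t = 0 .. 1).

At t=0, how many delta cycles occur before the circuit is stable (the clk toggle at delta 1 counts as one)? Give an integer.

t0.Δ0 w2=0 w9=1 w6=0 clk=0 w4=0 w8=0 w3=1 w0=1 w1=1 w7=1 w5=0
t0.Δ1 w2=0 w9=1 w6=0 clk=1 w4=0 w8=0 w3=1 w0=1 w1=1 w7=1 w5=0
t0.Δ2 w2=0 w9=1 w6=0 clk=1 w4=0 w8=0 w3=0 w0=1 w1=0 w7=1 w5=0
t0.Δ3 w2=0 w9=0 w6=1 clk=1 w4=0 w8=0 w3=0 w0=1 w1=0 w7=0 w5=0
t0.Δ4 w2=0 w9=0 w6=0 clk=1 w4=0 w8=0 w3=0 w0=1 w1=0 w7=1 w5=0
t0.Δ5 w2=0 w9=0 w6=0 clk=1 w4=0 w8=0 w3=0 w0=1 w1=0 w7=0 w5=0
t1.Δ0 w2=0 w9=0 w6=0 clk=1 w4=0 w8=0 w3=0 w0=1 w1=0 w7=0 w5=0
t1.Δ1 w2=0 w9=0 w6=0 clk=0 w4=0 w8=0 w3=0 w0=1 w1=0 w7=0 w5=0

5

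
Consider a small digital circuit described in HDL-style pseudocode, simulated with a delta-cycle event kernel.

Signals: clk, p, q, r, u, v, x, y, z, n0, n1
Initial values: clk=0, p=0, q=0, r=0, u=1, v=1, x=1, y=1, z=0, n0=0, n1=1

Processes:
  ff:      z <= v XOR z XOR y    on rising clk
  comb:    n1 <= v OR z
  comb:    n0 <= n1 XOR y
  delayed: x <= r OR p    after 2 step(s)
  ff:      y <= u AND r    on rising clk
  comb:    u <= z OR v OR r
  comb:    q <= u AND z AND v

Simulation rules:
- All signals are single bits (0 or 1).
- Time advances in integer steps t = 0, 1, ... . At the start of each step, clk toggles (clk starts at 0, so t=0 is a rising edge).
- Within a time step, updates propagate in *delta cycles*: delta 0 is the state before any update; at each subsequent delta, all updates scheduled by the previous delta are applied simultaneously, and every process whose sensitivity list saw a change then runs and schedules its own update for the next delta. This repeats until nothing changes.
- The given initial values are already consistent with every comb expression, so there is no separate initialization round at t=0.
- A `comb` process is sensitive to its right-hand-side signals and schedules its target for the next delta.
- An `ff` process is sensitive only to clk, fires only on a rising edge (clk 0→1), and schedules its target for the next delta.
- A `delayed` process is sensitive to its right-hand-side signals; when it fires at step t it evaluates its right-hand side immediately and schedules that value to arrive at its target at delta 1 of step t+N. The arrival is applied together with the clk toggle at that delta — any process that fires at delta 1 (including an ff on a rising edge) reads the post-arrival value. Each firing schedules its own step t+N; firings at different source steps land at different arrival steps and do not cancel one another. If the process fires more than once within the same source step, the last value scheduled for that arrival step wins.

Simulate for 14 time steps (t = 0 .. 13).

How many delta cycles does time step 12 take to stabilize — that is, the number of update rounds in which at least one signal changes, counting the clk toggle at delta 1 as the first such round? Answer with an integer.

3

t0.Δ0 n1=1 x=1 v=1 z=0 q=0 u=1 clk=0 r=0 y=1 p=0 n0=0
t0.Δ1 n1=1 x=1 v=1 z=0 q=0 u=1 clk=1 r=0 y=1 p=0 n0=0
t0.Δ2 n1=1 x=1 v=1 z=0 q=0 u=1 clk=1 r=0 y=0 p=0 n0=0
t0.Δ3 n1=1 x=1 v=1 z=0 q=0 u=1 clk=1 r=0 y=0 p=0 n0=1
t1.Δ0 n1=1 x=1 v=1 z=0 q=0 u=1 clk=1 r=0 y=0 p=0 n0=1
t1.Δ1 n1=1 x=1 v=1 z=0 q=0 u=1 clk=0 r=0 y=0 p=0 n0=1
t2.Δ0 n1=1 x=1 v=1 z=0 q=0 u=1 clk=0 r=0 y=0 p=0 n0=1
t2.Δ1 n1=1 x=1 v=1 z=0 q=0 u=1 clk=1 r=0 y=0 p=0 n0=1
t2.Δ2 n1=1 x=1 v=1 z=1 q=0 u=1 clk=1 r=0 y=0 p=0 n0=1
t2.Δ3 n1=1 x=1 v=1 z=1 q=1 u=1 clk=1 r=0 y=0 p=0 n0=1
t3.Δ0 n1=1 x=1 v=1 z=1 q=1 u=1 clk=1 r=0 y=0 p=0 n0=1
t3.Δ1 n1=1 x=1 v=1 z=1 q=1 u=1 clk=0 r=0 y=0 p=0 n0=1
t4.Δ0 n1=1 x=1 v=1 z=1 q=1 u=1 clk=0 r=0 y=0 p=0 n0=1
t4.Δ1 n1=1 x=1 v=1 z=1 q=1 u=1 clk=1 r=0 y=0 p=0 n0=1
t4.Δ2 n1=1 x=1 v=1 z=0 q=1 u=1 clk=1 r=0 y=0 p=0 n0=1
t4.Δ3 n1=1 x=1 v=1 z=0 q=0 u=1 clk=1 r=0 y=0 p=0 n0=1
t5.Δ0 n1=1 x=1 v=1 z=0 q=0 u=1 clk=1 r=0 y=0 p=0 n0=1
t5.Δ1 n1=1 x=1 v=1 z=0 q=0 u=1 clk=0 r=0 y=0 p=0 n0=1
t6.Δ0 n1=1 x=1 v=1 z=0 q=0 u=1 clk=0 r=0 y=0 p=0 n0=1
t6.Δ1 n1=1 x=1 v=1 z=0 q=0 u=1 clk=1 r=0 y=0 p=0 n0=1
t6.Δ2 n1=1 x=1 v=1 z=1 q=0 u=1 clk=1 r=0 y=0 p=0 n0=1
t6.Δ3 n1=1 x=1 v=1 z=1 q=1 u=1 clk=1 r=0 y=0 p=0 n0=1
t7.Δ0 n1=1 x=1 v=1 z=1 q=1 u=1 clk=1 r=0 y=0 p=0 n0=1
t7.Δ1 n1=1 x=1 v=1 z=1 q=1 u=1 clk=0 r=0 y=0 p=0 n0=1
t8.Δ0 n1=1 x=1 v=1 z=1 q=1 u=1 clk=0 r=0 y=0 p=0 n0=1
t8.Δ1 n1=1 x=1 v=1 z=1 q=1 u=1 clk=1 r=0 y=0 p=0 n0=1
t8.Δ2 n1=1 x=1 v=1 z=0 q=1 u=1 clk=1 r=0 y=0 p=0 n0=1
t8.Δ3 n1=1 x=1 v=1 z=0 q=0 u=1 clk=1 r=0 y=0 p=0 n0=1
t9.Δ0 n1=1 x=1 v=1 z=0 q=0 u=1 clk=1 r=0 y=0 p=0 n0=1
t9.Δ1 n1=1 x=1 v=1 z=0 q=0 u=1 clk=0 r=0 y=0 p=0 n0=1
t10.Δ0 n1=1 x=1 v=1 z=0 q=0 u=1 clk=0 r=0 y=0 p=0 n0=1
t10.Δ1 n1=1 x=1 v=1 z=0 q=0 u=1 clk=1 r=0 y=0 p=0 n0=1
t10.Δ2 n1=1 x=1 v=1 z=1 q=0 u=1 clk=1 r=0 y=0 p=0 n0=1
t10.Δ3 n1=1 x=1 v=1 z=1 q=1 u=1 clk=1 r=0 y=0 p=0 n0=1
t11.Δ0 n1=1 x=1 v=1 z=1 q=1 u=1 clk=1 r=0 y=0 p=0 n0=1
t11.Δ1 n1=1 x=1 v=1 z=1 q=1 u=1 clk=0 r=0 y=0 p=0 n0=1
t12.Δ0 n1=1 x=1 v=1 z=1 q=1 u=1 clk=0 r=0 y=0 p=0 n0=1
t12.Δ1 n1=1 x=1 v=1 z=1 q=1 u=1 clk=1 r=0 y=0 p=0 n0=1
t12.Δ2 n1=1 x=1 v=1 z=0 q=1 u=1 clk=1 r=0 y=0 p=0 n0=1
t12.Δ3 n1=1 x=1 v=1 z=0 q=0 u=1 clk=1 r=0 y=0 p=0 n0=1
t13.Δ0 n1=1 x=1 v=1 z=0 q=0 u=1 clk=1 r=0 y=0 p=0 n0=1
t13.Δ1 n1=1 x=1 v=1 z=0 q=0 u=1 clk=0 r=0 y=0 p=0 n0=1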